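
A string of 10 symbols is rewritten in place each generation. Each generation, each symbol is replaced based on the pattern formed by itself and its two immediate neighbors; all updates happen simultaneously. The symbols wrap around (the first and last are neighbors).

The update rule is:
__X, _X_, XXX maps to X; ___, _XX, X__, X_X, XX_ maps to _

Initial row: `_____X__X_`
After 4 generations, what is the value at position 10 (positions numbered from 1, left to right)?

_

____XX_XX_
___X______
__XX______
_X________
position 10 holds _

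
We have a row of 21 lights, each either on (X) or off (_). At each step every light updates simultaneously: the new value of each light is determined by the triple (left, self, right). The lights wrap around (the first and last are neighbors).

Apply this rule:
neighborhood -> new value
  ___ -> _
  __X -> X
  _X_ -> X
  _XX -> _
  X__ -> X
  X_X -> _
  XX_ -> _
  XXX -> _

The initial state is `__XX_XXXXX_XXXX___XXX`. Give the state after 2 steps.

step 1: XX_____________X_X___
step 2: __X___________XX_XX_X

__X___________XX_XX_X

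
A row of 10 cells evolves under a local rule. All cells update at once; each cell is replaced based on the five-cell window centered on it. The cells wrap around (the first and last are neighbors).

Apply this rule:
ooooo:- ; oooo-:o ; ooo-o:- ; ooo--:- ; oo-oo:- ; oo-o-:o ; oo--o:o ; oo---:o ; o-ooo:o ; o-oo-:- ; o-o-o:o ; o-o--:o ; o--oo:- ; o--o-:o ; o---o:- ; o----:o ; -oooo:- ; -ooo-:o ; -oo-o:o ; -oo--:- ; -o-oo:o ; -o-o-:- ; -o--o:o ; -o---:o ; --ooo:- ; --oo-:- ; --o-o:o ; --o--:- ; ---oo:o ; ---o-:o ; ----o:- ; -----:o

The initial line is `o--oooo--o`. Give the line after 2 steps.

-o---o-o--
o-o-oo-oo-

o-o-oo-oo-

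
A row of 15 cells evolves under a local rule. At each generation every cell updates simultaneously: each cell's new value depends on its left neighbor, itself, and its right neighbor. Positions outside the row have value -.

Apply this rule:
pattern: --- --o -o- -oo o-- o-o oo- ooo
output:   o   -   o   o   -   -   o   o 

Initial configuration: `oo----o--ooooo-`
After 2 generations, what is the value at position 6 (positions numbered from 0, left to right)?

oo-oo-o--ooooo-
oo-oo-o--ooooo-
position 6 holds o

o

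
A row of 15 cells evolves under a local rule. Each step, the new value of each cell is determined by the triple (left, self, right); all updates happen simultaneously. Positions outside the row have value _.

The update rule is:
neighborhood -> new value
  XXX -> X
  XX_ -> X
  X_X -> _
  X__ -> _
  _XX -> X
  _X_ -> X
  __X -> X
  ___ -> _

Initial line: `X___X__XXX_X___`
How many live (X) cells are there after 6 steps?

9

step 1: X__XX_XXXX_X___
step 2: X_XXX_XXXX_X___
step 3: X_XXX_XXXX_X___  (fixed point — unchanged through step 6)
count of X: 9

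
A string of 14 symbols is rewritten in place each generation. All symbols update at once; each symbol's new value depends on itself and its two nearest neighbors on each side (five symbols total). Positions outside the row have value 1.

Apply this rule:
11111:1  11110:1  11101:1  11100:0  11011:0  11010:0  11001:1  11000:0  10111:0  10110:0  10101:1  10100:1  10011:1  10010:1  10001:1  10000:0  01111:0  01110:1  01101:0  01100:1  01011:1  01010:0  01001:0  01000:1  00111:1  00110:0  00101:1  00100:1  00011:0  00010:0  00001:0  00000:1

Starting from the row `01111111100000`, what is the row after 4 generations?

00011111000100
01010110010101
01011011110110
01100000110000

01100000110000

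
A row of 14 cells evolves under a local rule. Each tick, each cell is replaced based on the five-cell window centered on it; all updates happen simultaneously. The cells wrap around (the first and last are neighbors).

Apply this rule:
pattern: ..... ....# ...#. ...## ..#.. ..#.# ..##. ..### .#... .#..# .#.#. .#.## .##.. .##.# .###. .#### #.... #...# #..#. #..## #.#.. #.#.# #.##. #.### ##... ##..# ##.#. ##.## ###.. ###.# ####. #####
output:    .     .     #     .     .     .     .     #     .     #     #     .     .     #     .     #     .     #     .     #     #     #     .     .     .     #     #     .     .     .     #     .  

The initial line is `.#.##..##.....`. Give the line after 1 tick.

#....##.......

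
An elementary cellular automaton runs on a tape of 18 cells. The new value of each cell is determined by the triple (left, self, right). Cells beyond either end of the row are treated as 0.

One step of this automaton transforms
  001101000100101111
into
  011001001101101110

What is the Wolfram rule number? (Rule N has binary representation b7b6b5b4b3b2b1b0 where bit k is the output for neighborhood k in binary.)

142

position 15: 111 → 1  (bit 7 = 1)
position 3: 110 → 0  (bit 6 = 0)
position 4: 101 → 0  (bit 5 = 0)
position 6: 100 → 0  (bit 4 = 0)
position 2: 011 → 1  (bit 3 = 1)
position 5: 010 → 1  (bit 2 = 1)
position 1: 001 → 1  (bit 1 = 1)
position 0: 000 → 0  (bit 0 = 0)
bits b7..b0 = 10001110 = 142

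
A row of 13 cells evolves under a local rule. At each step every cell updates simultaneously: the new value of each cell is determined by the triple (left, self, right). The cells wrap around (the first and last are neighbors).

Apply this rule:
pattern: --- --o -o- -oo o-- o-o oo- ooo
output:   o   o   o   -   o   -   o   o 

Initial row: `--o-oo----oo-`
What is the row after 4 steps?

ooo--ooooo-oo
ooooo-oooo--o
ooooo--ooooo-
-oooooo-oooo-

-oooooo-oooo-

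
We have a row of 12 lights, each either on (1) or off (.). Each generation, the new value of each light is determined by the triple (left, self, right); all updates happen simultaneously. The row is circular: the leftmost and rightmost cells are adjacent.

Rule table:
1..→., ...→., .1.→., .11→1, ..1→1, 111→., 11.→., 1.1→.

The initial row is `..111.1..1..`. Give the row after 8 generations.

.1....11....

.11.....1...
11.....1....
1.....1....1
.....1....11
....1....11.
...1....11..
..1....11...
.1....11....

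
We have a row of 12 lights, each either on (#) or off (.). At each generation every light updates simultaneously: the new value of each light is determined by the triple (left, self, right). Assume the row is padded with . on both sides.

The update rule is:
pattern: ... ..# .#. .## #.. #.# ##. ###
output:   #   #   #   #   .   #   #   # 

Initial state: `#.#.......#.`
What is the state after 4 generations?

###.#######.
###########.
###########.  (fixed point — unchanged through generation 4)

###########.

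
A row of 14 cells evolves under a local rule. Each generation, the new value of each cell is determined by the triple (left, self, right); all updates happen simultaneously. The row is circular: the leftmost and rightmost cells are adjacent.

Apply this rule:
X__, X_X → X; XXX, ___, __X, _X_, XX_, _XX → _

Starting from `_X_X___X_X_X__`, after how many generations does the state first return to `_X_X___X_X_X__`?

__X_X___X_X_X_
___X_X___X_X_X
X___X_X___X_X_
_X___X_X___X_X
X_X___X_X___X_
_X_X___X_X___X
X_X_X___X_X___
_X_X_X___X_X__
__X_X_X___X_X_
___X_X_X___X_X
X___X_X_X___X_
_X___X_X_X___X
X_X___X_X_X___
_X_X___X_X_X__

14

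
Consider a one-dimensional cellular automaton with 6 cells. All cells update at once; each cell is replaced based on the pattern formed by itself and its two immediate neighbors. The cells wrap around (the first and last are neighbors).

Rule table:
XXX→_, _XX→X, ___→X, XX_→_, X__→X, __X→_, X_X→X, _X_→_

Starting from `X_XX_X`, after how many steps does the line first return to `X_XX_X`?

_XX_XX
XX_XX_
X_XX_X

3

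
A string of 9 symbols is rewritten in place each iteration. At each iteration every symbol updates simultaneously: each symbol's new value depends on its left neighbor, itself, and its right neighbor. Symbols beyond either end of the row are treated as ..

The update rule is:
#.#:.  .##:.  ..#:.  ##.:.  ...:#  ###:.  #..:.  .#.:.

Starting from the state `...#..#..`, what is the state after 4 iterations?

iteration 1: ##......#
iteration 2: ...####..
iteration 3: ##......#  (repeats iteration 1; period 2)
iteration 4: ...####..

...####..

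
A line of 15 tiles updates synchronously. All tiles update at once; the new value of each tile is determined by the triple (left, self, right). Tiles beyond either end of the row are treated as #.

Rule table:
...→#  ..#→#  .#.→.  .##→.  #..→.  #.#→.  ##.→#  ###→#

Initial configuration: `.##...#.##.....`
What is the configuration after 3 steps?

step 1: ..#.##...#.####
step 2: .#...#.##...###
step 3: ...##...#.##.##

...##...#.##.##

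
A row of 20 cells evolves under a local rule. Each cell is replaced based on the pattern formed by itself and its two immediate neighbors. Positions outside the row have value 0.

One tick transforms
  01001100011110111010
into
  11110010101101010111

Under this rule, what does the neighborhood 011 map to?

At position 4 the neighborhood is 011; the next row has 0 there.

0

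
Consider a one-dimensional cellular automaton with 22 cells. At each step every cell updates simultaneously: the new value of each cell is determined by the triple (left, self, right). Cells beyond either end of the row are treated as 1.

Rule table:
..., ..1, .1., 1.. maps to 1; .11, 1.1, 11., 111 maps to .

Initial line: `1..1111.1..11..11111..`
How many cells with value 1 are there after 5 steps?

.11.....111..11.....11
...11111...11..11111..
111.....111..11.....11
...11111...11..11111..  (repeats step 2; period 2)
step 5: 111.....111..11.....11
count of 1: 10

10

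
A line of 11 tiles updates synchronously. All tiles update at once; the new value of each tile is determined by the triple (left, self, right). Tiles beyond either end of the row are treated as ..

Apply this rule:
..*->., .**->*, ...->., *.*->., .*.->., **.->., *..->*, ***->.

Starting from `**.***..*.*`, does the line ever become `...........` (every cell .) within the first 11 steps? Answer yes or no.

*..*..*....
.*..*..*...
..*..*..*..
...*..*..*.
....*..*..*
.....*..*..
......*..*.
.......*..*
........*..
.........*.
..........*
step 11 is ..........*, still not uniform .

no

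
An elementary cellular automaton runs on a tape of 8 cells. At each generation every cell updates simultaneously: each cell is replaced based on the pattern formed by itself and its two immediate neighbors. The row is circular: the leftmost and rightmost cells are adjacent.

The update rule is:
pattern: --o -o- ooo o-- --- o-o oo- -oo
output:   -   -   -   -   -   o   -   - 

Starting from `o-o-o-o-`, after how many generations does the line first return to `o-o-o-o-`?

-o-o-o-o
o-o-o-o-

2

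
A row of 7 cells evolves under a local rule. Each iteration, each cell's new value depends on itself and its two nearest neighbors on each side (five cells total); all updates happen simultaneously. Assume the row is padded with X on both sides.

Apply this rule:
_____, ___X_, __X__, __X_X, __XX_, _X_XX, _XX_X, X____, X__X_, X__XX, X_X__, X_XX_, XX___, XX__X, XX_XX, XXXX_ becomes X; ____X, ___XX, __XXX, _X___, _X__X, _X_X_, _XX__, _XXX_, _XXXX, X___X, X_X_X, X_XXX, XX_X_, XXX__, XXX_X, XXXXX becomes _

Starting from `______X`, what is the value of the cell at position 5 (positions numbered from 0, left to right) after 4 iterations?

X

XXXX___
__X_X__
XXX_X_X
_X___X_
position 5 holds X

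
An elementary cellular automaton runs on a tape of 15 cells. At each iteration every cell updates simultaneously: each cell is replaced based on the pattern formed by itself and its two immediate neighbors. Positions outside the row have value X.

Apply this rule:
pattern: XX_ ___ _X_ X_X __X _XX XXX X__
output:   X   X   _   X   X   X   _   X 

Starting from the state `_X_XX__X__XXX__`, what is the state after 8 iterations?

XXX___XXX_XXX__

X_XXXXX_XXX_XXX
XXX___XXX_XXX__
__XXXXX_XXX_XXX
XXX___XXX_XXX__  (repeats iteration 2; period 2)
iteration 8: XXX___XXX_XXX__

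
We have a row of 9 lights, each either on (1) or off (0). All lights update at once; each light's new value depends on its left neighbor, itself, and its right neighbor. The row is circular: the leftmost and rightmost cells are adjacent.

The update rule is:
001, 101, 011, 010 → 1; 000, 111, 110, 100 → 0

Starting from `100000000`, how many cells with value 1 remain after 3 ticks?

100000001
000000011
000000110
count of 1: 2

2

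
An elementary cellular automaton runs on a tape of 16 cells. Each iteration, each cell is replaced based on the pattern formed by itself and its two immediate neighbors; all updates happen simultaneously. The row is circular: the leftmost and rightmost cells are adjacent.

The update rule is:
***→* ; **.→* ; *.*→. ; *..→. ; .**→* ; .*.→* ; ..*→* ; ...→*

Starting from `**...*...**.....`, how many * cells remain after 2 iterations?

13

**.***.****.****
**.***.****.****
count of *: 13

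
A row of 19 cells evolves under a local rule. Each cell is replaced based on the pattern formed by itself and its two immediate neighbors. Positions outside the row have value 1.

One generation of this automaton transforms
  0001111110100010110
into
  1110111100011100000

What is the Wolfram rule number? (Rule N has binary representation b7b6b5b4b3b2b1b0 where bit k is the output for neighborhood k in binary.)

147

position 4: 111 → 1  (bit 7 = 1)
position 8: 110 → 0  (bit 6 = 0)
position 9: 101 → 0  (bit 5 = 0)
position 0: 100 → 1  (bit 4 = 1)
position 3: 011 → 0  (bit 3 = 0)
position 10: 010 → 0  (bit 2 = 0)
position 2: 001 → 1  (bit 1 = 1)
position 1: 000 → 1  (bit 0 = 1)
bits b7..b0 = 10010011 = 147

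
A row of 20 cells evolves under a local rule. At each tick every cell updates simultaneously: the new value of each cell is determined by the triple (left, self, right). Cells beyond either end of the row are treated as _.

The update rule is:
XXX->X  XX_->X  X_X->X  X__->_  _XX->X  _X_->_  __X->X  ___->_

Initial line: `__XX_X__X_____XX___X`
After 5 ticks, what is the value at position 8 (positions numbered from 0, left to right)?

tick 1: _XXXX__X_____XXX__X_
tick 2: XXXXX_X_____XXXX_X__
tick 3: XXXXXX_____XXXXXX___
tick 4: XXXXXX____XXXXXXX___
tick 5: XXXXXX___XXXXXXXX___
position 8 holds _

_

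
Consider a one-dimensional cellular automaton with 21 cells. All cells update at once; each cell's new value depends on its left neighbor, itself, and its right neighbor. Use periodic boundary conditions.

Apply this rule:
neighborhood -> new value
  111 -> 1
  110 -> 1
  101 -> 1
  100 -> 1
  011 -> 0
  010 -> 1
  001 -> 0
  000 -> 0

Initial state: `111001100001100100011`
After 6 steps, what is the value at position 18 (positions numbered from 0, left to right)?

1

111100110000110110001
111110011000011011000
011111001100001101100
001111100110000110110
000111110011000011011
100011111001100001101
position 18 holds 1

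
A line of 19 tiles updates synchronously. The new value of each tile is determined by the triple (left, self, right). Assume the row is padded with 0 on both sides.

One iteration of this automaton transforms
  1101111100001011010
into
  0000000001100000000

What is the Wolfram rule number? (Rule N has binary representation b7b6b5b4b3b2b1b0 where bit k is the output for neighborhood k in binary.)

position 4: 111 → 0  (bit 7 = 0)
position 1: 110 → 0  (bit 6 = 0)
position 2: 101 → 0  (bit 5 = 0)
position 8: 100 → 0  (bit 4 = 0)
position 0: 011 → 0  (bit 3 = 0)
position 12: 010 → 0  (bit 2 = 0)
position 11: 001 → 0  (bit 1 = 0)
position 9: 000 → 1  (bit 0 = 1)
bits b7..b0 = 00000001 = 1

1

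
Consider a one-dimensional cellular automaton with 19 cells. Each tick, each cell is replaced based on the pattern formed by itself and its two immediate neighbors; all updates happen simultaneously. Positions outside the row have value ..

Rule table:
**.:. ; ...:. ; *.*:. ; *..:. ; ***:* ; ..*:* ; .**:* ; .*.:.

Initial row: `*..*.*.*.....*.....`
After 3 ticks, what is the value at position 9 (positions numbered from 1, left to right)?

.

..*.........*......
.*.........*.......
*.........*........
position 9 holds .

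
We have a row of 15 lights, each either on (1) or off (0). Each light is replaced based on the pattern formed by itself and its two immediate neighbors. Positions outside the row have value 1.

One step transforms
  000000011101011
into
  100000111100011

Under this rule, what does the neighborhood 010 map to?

At position 11 the neighborhood is 010; the next row has 0 there.

0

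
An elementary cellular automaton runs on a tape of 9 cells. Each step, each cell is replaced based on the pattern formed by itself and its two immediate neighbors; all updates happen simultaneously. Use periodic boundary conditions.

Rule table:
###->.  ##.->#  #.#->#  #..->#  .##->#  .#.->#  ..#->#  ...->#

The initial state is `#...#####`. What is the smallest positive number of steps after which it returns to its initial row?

#####....
#...#####

2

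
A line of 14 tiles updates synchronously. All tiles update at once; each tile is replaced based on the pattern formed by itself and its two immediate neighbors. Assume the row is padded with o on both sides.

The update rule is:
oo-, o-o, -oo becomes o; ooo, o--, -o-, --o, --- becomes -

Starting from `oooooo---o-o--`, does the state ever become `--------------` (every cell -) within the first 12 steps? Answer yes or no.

-----o----o---
--------------
all cells are - at step 2

yes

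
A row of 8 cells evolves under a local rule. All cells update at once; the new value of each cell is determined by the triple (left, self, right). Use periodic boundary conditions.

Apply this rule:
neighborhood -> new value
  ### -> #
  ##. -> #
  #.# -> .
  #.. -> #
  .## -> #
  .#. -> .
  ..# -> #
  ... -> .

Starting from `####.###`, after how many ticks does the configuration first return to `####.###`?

####.###

1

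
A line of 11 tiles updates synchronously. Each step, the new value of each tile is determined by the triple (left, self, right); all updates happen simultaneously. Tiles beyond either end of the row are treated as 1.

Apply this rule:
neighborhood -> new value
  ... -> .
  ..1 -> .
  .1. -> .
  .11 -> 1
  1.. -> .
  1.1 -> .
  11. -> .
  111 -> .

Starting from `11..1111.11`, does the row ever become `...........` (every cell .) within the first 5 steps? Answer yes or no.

yes

....1....1.
...........
all cells are . at step 2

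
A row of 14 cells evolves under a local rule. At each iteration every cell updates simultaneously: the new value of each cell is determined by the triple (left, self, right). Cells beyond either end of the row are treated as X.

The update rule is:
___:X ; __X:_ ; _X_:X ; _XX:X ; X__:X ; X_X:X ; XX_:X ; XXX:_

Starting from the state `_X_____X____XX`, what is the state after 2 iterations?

iteration 1: XXXXXX_XXXX_X_
iteration 2: _____XXX__XXXX

_____XXX__XXXX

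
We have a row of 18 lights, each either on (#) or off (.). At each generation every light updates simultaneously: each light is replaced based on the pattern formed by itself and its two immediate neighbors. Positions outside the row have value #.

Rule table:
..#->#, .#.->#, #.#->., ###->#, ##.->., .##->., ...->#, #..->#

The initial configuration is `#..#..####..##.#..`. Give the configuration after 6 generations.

.#####.##.##...###
..###.......###.##
##.#.#######.#...#
#..#..#####..####.
.#####.###.##.##..
..###...#.......##

..###...#.......##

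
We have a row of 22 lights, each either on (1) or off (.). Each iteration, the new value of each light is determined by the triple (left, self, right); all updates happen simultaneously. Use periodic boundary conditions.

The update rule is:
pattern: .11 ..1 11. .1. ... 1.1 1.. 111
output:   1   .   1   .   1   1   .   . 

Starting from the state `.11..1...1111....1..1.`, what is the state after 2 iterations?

.11....1.1..1.11......
.11.11..1....111.11111

.11.11..1....111.11111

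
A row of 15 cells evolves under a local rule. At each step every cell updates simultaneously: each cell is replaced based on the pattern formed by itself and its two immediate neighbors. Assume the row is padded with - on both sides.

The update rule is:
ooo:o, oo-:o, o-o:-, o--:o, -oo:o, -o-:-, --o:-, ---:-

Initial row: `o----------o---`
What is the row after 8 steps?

--------o------

step 1: -o----------o--
step 2: --o----------o-
step 3: ---o----------o
step 4: ----o----------
step 5: -----o---------
step 6: ------o--------
step 7: -------o-------
step 8: --------o------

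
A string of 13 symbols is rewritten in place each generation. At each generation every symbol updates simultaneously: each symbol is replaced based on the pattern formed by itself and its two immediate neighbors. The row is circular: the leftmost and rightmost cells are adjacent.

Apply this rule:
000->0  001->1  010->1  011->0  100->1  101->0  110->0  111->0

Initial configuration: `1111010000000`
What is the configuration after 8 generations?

generation 1: 0000011000001
generation 2: 1000100100011
generation 3: 0101111110100
generation 4: 1100000000110
generation 5: 0010000001000
generation 6: 0111000011100
generation 7: 1000100100010
generation 8: 1101111110110

1101111110110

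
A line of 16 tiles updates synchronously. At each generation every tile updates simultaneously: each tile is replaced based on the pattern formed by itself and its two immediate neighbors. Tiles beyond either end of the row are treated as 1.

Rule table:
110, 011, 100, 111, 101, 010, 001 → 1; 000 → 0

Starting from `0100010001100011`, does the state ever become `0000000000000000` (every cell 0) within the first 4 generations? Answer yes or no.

1110111011110111
1111111111111111
1111111111111111  (fixed point — unchanged through generation 4)
generation 4 is 1111111111111111, still not uniform 0

no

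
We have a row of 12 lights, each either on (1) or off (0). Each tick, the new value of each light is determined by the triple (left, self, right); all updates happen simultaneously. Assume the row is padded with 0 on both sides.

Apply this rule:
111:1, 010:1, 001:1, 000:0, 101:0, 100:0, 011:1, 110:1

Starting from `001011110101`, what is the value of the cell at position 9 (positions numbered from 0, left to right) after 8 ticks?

1

011011110101
111011110101
111011110101  (fixed point — unchanged through tick 8)
position 9 holds 1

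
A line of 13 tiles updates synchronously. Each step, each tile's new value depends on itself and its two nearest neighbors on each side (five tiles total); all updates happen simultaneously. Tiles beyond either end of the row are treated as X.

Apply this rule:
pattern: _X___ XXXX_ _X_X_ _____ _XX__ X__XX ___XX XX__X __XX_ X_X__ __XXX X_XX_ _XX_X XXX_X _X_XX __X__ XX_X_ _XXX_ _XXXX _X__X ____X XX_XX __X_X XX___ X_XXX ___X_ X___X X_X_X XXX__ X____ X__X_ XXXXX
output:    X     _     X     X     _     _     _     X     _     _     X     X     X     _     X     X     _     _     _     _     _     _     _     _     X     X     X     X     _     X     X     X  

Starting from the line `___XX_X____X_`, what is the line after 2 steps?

_X__X__XX_X_X
___XX___X_XXX

___XX___X_XXX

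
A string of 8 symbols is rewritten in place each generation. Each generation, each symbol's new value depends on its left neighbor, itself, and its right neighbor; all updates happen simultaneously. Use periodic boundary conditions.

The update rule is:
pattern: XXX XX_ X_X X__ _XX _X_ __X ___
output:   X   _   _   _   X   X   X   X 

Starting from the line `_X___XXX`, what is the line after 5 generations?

_X_XXXX_
XX_XXX__
X__XX__X
__XX__XX
_XX__XX_

_XX__XX_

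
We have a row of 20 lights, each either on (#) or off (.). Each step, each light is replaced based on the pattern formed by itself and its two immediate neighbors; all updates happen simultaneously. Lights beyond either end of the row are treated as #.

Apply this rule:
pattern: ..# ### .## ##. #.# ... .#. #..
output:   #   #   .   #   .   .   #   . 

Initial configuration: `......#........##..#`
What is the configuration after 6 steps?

.....##.......#.#.#.
....#.#......##.#.#.
...##.#.....#.#.#.#.
..#.#.#....##.#.#.#.
.##.#.#...#.#.#.#.#.
..#.#.#..##.#.#.#.#.

..#.#.#..##.#.#.#.#.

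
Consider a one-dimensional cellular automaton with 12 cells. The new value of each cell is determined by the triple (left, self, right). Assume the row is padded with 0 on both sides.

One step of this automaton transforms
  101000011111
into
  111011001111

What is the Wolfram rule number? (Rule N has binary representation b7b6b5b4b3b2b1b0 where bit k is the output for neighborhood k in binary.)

position 8: 111 → 1  (bit 7 = 1)
position 11: 110 → 1  (bit 6 = 1)
position 1: 101 → 1  (bit 5 = 1)
position 3: 100 → 0  (bit 4 = 0)
position 7: 011 → 0  (bit 3 = 0)
position 0: 010 → 1  (bit 2 = 1)
position 6: 001 → 0  (bit 1 = 0)
position 4: 000 → 1  (bit 0 = 1)
bits b7..b0 = 11100101 = 229

229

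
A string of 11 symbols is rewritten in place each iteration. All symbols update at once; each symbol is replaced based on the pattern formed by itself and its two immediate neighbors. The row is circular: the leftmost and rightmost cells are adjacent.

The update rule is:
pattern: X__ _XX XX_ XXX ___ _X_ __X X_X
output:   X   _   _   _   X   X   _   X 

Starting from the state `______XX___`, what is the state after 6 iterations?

iteration 1: XXXXX___XXX
iteration 2: _____XX____
iteration 3: XXXX___XXXX
iteration 4: ____XX_____
iteration 5: XXX___XXXXX
iteration 6: ___XX______

___XX______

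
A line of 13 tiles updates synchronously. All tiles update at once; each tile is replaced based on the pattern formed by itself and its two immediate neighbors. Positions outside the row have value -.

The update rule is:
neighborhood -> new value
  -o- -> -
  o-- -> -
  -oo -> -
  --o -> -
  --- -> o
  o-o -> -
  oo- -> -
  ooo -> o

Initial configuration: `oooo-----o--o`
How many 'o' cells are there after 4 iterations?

6

-oo--ooo-----
------o--oooo
ooooo-----oo-
-ooo--ooo----
count of o: 6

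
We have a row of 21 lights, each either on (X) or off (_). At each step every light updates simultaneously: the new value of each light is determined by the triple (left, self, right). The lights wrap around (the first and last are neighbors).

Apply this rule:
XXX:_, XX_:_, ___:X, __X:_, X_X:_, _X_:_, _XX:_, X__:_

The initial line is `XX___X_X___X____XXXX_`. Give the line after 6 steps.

___X_____X___XX______
XX___XXX___X____XXXXX
___X_____X___XX______  (repeats step 1; period 2)
step 6: XX___XXX___X____XXXXX

XX___XXX___X____XXXXX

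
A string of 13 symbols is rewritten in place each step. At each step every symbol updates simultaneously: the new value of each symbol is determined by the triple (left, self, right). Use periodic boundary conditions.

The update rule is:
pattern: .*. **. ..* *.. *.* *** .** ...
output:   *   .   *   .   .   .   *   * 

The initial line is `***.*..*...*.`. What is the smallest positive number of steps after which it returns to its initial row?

*...*.**.***.
*.***.*..*...
*.*...*.**.**
..*.***.*..*.
***.*...*.**.
*...*.***.*..
*.***.*...*.*
..*...*.***.*
.**.***.*...*
.*..*...*.***
.*.**.***.*..
**.*..*...*.*
...*.**.***.*
.***.*..*...*
.*...*.**.***
.*.***.*..*..
**.*...*.**.*
...*.***.*..*
.***.*...*.**
.*...*.***.*.
**.***.*...*.
*..*...*.***.
*.**.***.*...
*.*..*...*.**
..*.**.***.*.
***.*..*...*.

26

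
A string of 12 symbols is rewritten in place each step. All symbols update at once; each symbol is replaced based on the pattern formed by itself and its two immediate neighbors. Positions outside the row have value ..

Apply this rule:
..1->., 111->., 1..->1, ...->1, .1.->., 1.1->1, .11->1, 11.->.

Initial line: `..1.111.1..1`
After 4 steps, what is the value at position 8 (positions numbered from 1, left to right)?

1..11..1.1..
.1.1.1..1.11
..1.1.1..11.
1..1.1.1.1.1
position 8 holds 1

1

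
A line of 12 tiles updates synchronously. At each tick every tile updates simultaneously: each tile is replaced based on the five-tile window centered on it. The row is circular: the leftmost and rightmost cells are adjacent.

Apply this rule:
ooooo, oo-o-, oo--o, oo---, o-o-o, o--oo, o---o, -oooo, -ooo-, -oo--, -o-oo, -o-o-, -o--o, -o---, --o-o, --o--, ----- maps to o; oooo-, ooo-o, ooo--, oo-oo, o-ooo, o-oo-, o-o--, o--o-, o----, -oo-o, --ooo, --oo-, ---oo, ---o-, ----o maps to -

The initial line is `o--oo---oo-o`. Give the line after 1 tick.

ooo-ooo-----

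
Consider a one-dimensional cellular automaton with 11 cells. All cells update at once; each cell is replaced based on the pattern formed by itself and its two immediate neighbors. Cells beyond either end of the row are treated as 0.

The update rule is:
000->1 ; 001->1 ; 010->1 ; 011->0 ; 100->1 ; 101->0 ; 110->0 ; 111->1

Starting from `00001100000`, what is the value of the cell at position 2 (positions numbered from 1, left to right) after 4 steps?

1

step 1: 11110011111
step 2: 01101101110
step 3: 10000000101
step 4: 11111111101
position 2 holds 1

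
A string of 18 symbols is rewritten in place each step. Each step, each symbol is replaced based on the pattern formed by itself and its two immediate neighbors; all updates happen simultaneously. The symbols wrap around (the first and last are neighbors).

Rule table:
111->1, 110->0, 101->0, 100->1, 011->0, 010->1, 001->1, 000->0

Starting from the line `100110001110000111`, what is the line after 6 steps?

010010010110101110

011001010101001011
000111010101111000
001010010100110100
011011110111000110
100001100010101001
010010010110101110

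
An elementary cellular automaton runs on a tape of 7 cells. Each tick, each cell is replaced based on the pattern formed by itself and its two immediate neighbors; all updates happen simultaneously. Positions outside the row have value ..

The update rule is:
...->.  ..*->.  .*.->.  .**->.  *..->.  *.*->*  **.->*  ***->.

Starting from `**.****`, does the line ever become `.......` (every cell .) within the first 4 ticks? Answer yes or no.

tick 1: .**...*
tick 2: ..*....
tick 3: .......
all cells are . at tick 3

yes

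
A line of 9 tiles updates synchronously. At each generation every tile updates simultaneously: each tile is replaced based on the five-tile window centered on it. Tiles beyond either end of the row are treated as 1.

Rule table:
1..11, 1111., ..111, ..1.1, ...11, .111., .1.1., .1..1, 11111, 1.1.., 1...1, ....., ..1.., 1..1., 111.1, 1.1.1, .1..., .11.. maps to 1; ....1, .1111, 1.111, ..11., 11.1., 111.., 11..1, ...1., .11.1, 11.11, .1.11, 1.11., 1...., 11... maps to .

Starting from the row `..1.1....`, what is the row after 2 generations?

...11..11

.11111..1
...11..11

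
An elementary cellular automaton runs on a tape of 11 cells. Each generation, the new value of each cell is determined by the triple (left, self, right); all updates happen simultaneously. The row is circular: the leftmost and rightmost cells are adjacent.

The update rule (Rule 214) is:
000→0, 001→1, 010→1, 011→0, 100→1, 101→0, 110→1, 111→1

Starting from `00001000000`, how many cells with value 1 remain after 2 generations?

00011100000
00101110000
count of 1: 4

4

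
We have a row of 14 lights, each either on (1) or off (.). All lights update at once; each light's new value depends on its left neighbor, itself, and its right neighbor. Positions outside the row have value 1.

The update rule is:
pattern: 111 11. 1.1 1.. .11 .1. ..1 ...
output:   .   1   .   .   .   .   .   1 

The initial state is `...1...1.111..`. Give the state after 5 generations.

.1...1.....1..
...1...111....
.1...1...1.11.
...1...1....1.
.1...1...11...

.1...1...11...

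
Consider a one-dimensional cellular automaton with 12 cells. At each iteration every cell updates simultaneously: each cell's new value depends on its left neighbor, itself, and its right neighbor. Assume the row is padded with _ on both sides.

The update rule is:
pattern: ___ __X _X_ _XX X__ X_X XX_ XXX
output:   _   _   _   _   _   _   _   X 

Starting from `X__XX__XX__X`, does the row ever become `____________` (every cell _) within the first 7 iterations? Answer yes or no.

yes

____________
all cells are _ at iteration 1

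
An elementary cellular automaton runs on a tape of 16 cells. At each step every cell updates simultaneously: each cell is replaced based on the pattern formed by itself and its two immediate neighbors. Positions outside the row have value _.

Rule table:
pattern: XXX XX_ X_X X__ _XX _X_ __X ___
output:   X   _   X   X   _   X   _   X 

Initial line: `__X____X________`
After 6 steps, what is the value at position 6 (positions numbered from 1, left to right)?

X

X_XXXX_XXXXXXXXX
XX_XX_X_XXXXXXX_
__X__XXX_XXXXX_X
X_XX__X_X_XXX_XX
XX__X_XXXX_X_X__
__X_XX_XX_XXXXXX
position 6 holds X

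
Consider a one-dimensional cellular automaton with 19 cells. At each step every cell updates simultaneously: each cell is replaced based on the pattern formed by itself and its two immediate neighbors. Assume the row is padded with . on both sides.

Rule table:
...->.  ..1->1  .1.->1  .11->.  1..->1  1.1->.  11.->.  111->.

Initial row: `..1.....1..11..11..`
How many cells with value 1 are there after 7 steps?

step 1: .111...1111..11..1.
step 2: 1...1.1....11..1111
step 3: 11.11.11..1..11....
step 4: ........11111..1...
step 5: .......1.....1111..
step 6: ......111...1....1.
step 7: .....1...1.111..111
count of 1: 8

8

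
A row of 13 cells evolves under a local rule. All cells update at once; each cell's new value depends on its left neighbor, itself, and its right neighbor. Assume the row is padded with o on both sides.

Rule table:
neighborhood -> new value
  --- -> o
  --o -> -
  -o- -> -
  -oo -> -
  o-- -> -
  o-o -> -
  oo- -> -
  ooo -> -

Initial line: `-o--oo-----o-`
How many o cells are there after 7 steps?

3

-------ooo---
-ooooo-----o-
-------ooo---  (repeats step 1; period 2)
step 7: -------ooo---
count of o: 3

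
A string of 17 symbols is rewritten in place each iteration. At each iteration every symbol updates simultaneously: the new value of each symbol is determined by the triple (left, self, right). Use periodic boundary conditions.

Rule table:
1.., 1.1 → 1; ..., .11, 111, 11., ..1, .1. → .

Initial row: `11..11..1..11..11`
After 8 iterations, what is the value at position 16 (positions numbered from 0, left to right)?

..1...1..1...1...
...1...1..1...1..
....1...1..1...1.
.....1...1..1...1
1.....1...1..1...
.1.....1...1..1..
..1.....1...1..1.
...1.....1...1..1
position 16 holds 1

1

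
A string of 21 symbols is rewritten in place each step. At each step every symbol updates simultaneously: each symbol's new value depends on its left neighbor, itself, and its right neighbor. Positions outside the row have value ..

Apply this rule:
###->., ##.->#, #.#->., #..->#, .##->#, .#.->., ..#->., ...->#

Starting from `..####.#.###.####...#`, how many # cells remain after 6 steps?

9

step 1: #.#..#...#.#.#..###..
step 2: ...#..##......#.#.###
step 3: ##..#.#######.....#.#
step 4: ###...#.....#####....
step 5: #.###..####.#...#####
step 6: ..#.##.#..#..##.#...#
count of #: 9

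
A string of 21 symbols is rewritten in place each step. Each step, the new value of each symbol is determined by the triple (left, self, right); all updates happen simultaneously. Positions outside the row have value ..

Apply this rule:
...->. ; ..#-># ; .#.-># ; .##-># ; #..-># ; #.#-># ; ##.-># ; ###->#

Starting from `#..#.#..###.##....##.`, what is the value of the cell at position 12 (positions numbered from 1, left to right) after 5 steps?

###############..####
#####################
#####################  (fixed point — unchanged through step 5)
position 12 holds #

#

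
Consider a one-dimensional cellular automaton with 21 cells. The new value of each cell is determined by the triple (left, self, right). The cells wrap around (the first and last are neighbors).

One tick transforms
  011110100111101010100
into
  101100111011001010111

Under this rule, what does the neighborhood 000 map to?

At position 20 the neighborhood is 000; the next row has 1 there.

1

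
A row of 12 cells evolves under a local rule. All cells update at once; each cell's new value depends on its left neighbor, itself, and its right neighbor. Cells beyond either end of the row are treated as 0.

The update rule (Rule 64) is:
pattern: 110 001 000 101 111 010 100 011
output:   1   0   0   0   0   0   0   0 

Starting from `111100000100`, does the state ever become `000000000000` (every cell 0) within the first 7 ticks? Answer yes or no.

yes

000100000000
000000000000
all cells are 0 at tick 2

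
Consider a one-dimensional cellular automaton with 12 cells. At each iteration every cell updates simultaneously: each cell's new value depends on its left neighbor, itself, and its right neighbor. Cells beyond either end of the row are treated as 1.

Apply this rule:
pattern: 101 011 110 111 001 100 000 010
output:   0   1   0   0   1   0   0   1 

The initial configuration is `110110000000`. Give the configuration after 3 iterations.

000100000001
001100000011
011000000110

011000000110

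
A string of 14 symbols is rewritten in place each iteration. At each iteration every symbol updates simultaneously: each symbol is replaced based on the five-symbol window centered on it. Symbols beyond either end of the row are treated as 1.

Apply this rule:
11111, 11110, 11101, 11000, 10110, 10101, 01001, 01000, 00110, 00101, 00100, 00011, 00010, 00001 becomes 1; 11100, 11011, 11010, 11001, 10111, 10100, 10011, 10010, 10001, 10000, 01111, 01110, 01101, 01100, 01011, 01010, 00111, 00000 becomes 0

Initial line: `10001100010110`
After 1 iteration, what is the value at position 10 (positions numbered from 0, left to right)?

0

01011010110100
position 10 holds 0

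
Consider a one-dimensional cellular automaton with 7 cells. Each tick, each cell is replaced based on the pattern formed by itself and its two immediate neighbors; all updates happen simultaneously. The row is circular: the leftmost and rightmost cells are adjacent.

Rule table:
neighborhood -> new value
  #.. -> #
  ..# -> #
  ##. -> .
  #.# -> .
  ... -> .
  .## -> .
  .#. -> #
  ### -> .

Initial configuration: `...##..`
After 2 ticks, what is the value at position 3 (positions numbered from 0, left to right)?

#

tick 1: ..#..#.
tick 2: .######
position 3 holds #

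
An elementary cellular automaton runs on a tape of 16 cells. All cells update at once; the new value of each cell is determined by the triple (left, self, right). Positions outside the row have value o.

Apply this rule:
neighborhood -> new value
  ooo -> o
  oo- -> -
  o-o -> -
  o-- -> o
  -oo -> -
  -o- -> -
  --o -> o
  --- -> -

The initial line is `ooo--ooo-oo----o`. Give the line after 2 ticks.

oo-oo-o----o--o-
o------o--o-oo--

o------o--o-oo--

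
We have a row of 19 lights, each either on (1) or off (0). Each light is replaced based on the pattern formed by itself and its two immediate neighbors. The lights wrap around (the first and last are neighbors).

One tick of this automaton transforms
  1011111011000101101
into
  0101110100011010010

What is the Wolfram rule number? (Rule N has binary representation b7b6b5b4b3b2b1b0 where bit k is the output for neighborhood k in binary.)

163

position 3: 111 → 1  (bit 7 = 1)
position 0: 110 → 0  (bit 6 = 0)
position 1: 101 → 1  (bit 5 = 1)
position 10: 100 → 0  (bit 4 = 0)
position 2: 011 → 0  (bit 3 = 0)
position 13: 010 → 0  (bit 2 = 0)
position 12: 001 → 1  (bit 1 = 1)
position 11: 000 → 1  (bit 0 = 1)
bits b7..b0 = 10100011 = 163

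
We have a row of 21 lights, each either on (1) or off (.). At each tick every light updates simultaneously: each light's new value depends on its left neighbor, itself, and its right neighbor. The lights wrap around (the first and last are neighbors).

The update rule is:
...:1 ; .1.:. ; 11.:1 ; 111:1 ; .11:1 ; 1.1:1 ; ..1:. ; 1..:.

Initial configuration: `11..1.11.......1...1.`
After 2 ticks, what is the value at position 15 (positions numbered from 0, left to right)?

tick 1: 11...111.11111...1..1
tick 2: 11.1.111111111.1....1
position 15 holds 1

1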